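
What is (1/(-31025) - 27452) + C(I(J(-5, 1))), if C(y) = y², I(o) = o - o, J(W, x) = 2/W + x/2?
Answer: -851698301/31025 ≈ -27452.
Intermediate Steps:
J(W, x) = x/2 + 2/W (J(W, x) = 2/W + x*(½) = 2/W + x/2 = x/2 + 2/W)
I(o) = 0
(1/(-31025) - 27452) + C(I(J(-5, 1))) = (1/(-31025) - 27452) + 0² = (-1/31025 - 27452) + 0 = -851698301/31025 + 0 = -851698301/31025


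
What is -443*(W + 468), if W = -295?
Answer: -76639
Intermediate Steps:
-443*(W + 468) = -443*(-295 + 468) = -443*173 = -76639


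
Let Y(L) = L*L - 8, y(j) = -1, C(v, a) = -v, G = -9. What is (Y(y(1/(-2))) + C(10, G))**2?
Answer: 289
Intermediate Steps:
Y(L) = -8 + L**2 (Y(L) = L**2 - 8 = -8 + L**2)
(Y(y(1/(-2))) + C(10, G))**2 = ((-8 + (-1)**2) - 1*10)**2 = ((-8 + 1) - 10)**2 = (-7 - 10)**2 = (-17)**2 = 289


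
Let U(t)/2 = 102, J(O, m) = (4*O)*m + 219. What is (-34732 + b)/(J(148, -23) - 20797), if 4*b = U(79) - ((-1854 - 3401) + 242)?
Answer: 133711/136776 ≈ 0.97759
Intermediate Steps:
J(O, m) = 219 + 4*O*m (J(O, m) = 4*O*m + 219 = 219 + 4*O*m)
U(t) = 204 (U(t) = 2*102 = 204)
b = 5217/4 (b = (204 - ((-1854 - 3401) + 242))/4 = (204 - (-5255 + 242))/4 = (204 - 1*(-5013))/4 = (204 + 5013)/4 = (1/4)*5217 = 5217/4 ≈ 1304.3)
(-34732 + b)/(J(148, -23) - 20797) = (-34732 + 5217/4)/((219 + 4*148*(-23)) - 20797) = -133711/(4*((219 - 13616) - 20797)) = -133711/(4*(-13397 - 20797)) = -133711/4/(-34194) = -133711/4*(-1/34194) = 133711/136776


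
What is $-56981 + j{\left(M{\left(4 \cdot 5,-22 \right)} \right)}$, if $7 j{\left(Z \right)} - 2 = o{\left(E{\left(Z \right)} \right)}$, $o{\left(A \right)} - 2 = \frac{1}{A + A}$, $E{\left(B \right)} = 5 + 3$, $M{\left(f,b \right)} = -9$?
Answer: $- \frac{6381807}{112} \approx -56980.0$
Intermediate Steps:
$E{\left(B \right)} = 8$
$o{\left(A \right)} = 2 + \frac{1}{2 A}$ ($o{\left(A \right)} = 2 + \frac{1}{A + A} = 2 + \frac{1}{2 A}$)
$j{\left(Z \right)} = \frac{65}{112}$ ($j{\left(Z \right)} = \frac{2}{7} + \frac{2 + \frac{1}{2 \cdot 8}}{7} = \frac{2}{7} + \frac{2 + \frac{1}{2} \cdot \frac{1}{8}}{7} = \frac{2}{7} + \frac{2 + \frac{1}{16}}{7} = \frac{2}{7} + \frac{1}{7} \cdot \frac{33}{16} = \frac{2}{7} + \frac{33}{112} = \frac{65}{112}$)
$-56981 + j{\left(M{\left(4 \cdot 5,-22 \right)} \right)} = -56981 + \frac{65}{112} = - \frac{6381807}{112}$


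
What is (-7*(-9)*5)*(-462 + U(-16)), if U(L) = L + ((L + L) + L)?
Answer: -165690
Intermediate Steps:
U(L) = 4*L (U(L) = L + (2*L + L) = L + 3*L = 4*L)
(-7*(-9)*5)*(-462 + U(-16)) = (-7*(-9)*5)*(-462 + 4*(-16)) = (63*5)*(-462 - 64) = 315*(-526) = -165690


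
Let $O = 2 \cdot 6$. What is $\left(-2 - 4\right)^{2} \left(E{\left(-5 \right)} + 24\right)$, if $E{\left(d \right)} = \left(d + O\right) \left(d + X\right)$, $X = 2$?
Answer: $108$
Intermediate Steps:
$O = 12$
$E{\left(d \right)} = \left(2 + d\right) \left(12 + d\right)$ ($E{\left(d \right)} = \left(d + 12\right) \left(d + 2\right) = \left(12 + d\right) \left(2 + d\right) = \left(2 + d\right) \left(12 + d\right)$)
$\left(-2 - 4\right)^{2} \left(E{\left(-5 \right)} + 24\right) = \left(-2 - 4\right)^{2} \left(\left(24 + \left(-5\right)^{2} + 14 \left(-5\right)\right) + 24\right) = \left(-6\right)^{2} \left(\left(24 + 25 - 70\right) + 24\right) = 36 \left(-21 + 24\right) = 36 \cdot 3 = 108$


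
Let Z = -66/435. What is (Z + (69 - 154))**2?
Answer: 152448409/21025 ≈ 7250.8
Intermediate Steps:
Z = -22/145 (Z = -66*1/435 = -22/145 ≈ -0.15172)
(Z + (69 - 154))**2 = (-22/145 + (69 - 154))**2 = (-22/145 - 85)**2 = (-12347/145)**2 = 152448409/21025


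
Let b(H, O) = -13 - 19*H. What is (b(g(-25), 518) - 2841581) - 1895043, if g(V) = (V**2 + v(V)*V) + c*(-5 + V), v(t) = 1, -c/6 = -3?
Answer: -4737777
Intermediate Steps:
c = 18 (c = -6*(-3) = 18)
g(V) = -90 + V**2 + 19*V (g(V) = (V**2 + 1*V) + 18*(-5 + V) = (V**2 + V) + (-90 + 18*V) = (V + V**2) + (-90 + 18*V) = -90 + V**2 + 19*V)
(b(g(-25), 518) - 2841581) - 1895043 = ((-13 - 19*(-90 + (-25)**2 + 19*(-25))) - 2841581) - 1895043 = ((-13 - 19*(-90 + 625 - 475)) - 2841581) - 1895043 = ((-13 - 19*60) - 2841581) - 1895043 = ((-13 - 1140) - 2841581) - 1895043 = (-1153 - 2841581) - 1895043 = -2842734 - 1895043 = -4737777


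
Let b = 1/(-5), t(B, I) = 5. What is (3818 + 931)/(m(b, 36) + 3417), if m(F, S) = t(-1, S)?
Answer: 4749/3422 ≈ 1.3878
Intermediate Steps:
b = -1/5 ≈ -0.20000
m(F, S) = 5
(3818 + 931)/(m(b, 36) + 3417) = (3818 + 931)/(5 + 3417) = 4749/3422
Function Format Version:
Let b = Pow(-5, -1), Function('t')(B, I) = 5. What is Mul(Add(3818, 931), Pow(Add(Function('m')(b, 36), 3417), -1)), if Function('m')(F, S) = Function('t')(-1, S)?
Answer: Rational(4749, 3422) ≈ 1.3878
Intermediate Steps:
b = Rational(-1, 5) ≈ -0.20000
Function('m')(F, S) = 5
Mul(Add(3818, 931), Pow(Add(Function('m')(b, 36), 3417), -1)) = Mul(Add(3818, 931), Pow(Add(5, 3417), -1)) = Mul(4749, Pow(3422, -1)) = Mul(4749, Rational(1, 3422)) = Rational(4749, 3422)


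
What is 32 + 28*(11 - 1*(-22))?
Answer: 956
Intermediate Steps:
32 + 28*(11 - 1*(-22)) = 32 + 28*(11 + 22) = 32 + 28*33 = 32 + 924 = 956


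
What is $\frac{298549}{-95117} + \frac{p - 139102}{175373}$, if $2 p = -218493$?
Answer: $- \frac{13814472373}{3032900662} \approx -4.5549$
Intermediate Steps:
$p = - \frac{218493}{2}$ ($p = \frac{1}{2} \left(-218493\right) = - \frac{218493}{2} \approx -1.0925 \cdot 10^{5}$)
$\frac{298549}{-95117} + \frac{p - 139102}{175373} = \frac{298549}{-95117} + \frac{- \frac{218493}{2} - 139102}{175373} = 298549 \left(- \frac{1}{95117}\right) + \left(- \frac{218493}{2} - 139102\right) \frac{1}{175373} = - \frac{298549}{95117} - \frac{496697}{350746} = - \frac{13814472373}{3032900662}$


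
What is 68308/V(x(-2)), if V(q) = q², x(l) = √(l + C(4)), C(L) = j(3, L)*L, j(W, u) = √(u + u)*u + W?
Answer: -170770/487 + 546464*√2/487 ≈ 1236.2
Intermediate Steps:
j(W, u) = W + √2*u^(3/2) (j(W, u) = √(2*u)*u + W = (√2*√u)*u + W = √2*u^(3/2) + W = W + √2*u^(3/2))
C(L) = L*(3 + √2*L^(3/2)) (C(L) = (3 + √2*L^(3/2))*L = L*(3 + √2*L^(3/2)))
x(l) = √(12 + l + 32*√2) (x(l) = √(l + 4*(3 + √2*4^(3/2))) = √(l + 4*(3 + √2*8)) = √(l + 4*(3 + 8*√2)) = √(l + (12 + 32*√2)) = √(12 + l + 32*√2))
68308/V(x(-2)) = 68308/((√(12 - 2 + 32*√2))²) = 68308/((√(10 + 32*√2))²) = 68308/(10 + 32*√2)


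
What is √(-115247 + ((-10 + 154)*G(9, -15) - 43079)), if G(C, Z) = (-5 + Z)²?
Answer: I*√100726 ≈ 317.37*I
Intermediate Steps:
√(-115247 + ((-10 + 154)*G(9, -15) - 43079)) = √(-115247 + ((-10 + 154)*(-5 - 15)² - 43079)) = √(-115247 + (144*(-20)² - 43079)) = √(-115247 + (144*400 - 43079)) = √(-115247 + (57600 - 43079)) = √(-115247 + 14521) = √(-100726) = I*√100726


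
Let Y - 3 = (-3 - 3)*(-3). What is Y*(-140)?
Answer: -2940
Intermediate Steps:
Y = 21 (Y = 3 + (-3 - 3)*(-3) = 3 - 6*(-3) = 3 + 18 = 21)
Y*(-140) = 21*(-140) = -2940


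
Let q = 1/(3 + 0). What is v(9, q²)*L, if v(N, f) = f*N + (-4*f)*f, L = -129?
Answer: -3311/27 ≈ -122.63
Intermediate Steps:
q = ⅓ (q = 1/3 = ⅓ ≈ 0.33333)
v(N, f) = -4*f² + N*f (v(N, f) = N*f - 4*f² = -4*f² + N*f)
v(9, q²)*L = ((⅓)²*(9 - 4*(⅓)²))*(-129) = ((9 - 4*⅑)/9)*(-129) = ((9 - 4/9)/9)*(-129) = ((⅑)*(77/9))*(-129) = (77/81)*(-129) = -3311/27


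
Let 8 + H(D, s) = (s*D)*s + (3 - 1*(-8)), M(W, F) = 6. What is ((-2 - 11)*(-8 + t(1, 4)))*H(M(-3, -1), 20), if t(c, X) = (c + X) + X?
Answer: -31239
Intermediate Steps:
t(c, X) = c + 2*X (t(c, X) = (X + c) + X = c + 2*X)
H(D, s) = 3 + D*s**2 (H(D, s) = -8 + ((s*D)*s + (3 - 1*(-8))) = -8 + ((D*s)*s + (3 + 8)) = -8 + (D*s**2 + 11) = -8 + (11 + D*s**2) = 3 + D*s**2)
((-2 - 11)*(-8 + t(1, 4)))*H(M(-3, -1), 20) = ((-2 - 11)*(-8 + (1 + 2*4)))*(3 + 6*20**2) = (-13*(-8 + (1 + 8)))*(3 + 6*400) = (-13*(-8 + 9))*(3 + 2400) = -13*1*2403 = -13*2403 = -31239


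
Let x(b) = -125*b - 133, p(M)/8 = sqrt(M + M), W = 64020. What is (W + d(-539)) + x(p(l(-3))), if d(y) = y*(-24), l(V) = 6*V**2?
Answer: 76823 - 6000*sqrt(3) ≈ 66431.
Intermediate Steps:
p(M) = 8*sqrt(2)*sqrt(M) (p(M) = 8*sqrt(M + M) = 8*sqrt(2*M) = 8*(sqrt(2)*sqrt(M)) = 8*sqrt(2)*sqrt(M))
d(y) = -24*y
x(b) = -133 - 125*b
(W + d(-539)) + x(p(l(-3))) = (64020 - 24*(-539)) + (-133 - 1000*sqrt(2)*sqrt(6*(-3)**2)) = (64020 + 12936) + (-133 - 1000*sqrt(2)*sqrt(6*9)) = 76956 + (-133 - 1000*sqrt(2)*sqrt(54)) = 76956 + (-133 - 1000*sqrt(2)*3*sqrt(6)) = 76956 + (-133 - 6000*sqrt(3)) = 76823 - 6000*sqrt(3)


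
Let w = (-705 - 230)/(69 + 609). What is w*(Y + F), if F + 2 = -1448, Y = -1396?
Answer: 1330505/339 ≈ 3924.8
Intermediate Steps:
F = -1450 (F = -2 - 1448 = -1450)
w = -935/678 ≈ -1.3791
w*(Y + F) = -935*(-1396 - 1450)/678 = -935/678*(-2846) = 1330505/339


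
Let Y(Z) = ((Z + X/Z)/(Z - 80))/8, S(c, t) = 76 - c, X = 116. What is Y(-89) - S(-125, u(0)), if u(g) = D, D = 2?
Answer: -24177891/120328 ≈ -200.93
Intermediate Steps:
u(g) = 2
Y(Z) = (Z + 116/Z)/(8*(-80 + Z)) (Y(Z) = ((Z + 116/Z)/(Z - 80))/8 = ((Z + 116/Z)/(-80 + Z))*(⅛) = (Z + 116/Z)/(8*(-80 + Z)))
Y(-89) - S(-125, u(0)) = (⅛)*(116 + (-89)²)/(-89*(-80 - 89)) - (76 - 1*(-125)) = (⅛)*(-1/89)*(116 + 7921)/(-169) - (76 + 125) = (⅛)*(-1/89)*(-1/169)*8037 - 1*201 = 8037/120328 - 201 = -24177891/120328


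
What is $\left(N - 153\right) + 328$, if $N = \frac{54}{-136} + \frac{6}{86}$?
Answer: $\frac{510743}{2924} \approx 174.67$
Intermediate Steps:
$N = - \frac{957}{2924}$ ($N = 54 \left(- \frac{1}{136}\right) + 6 \cdot \frac{1}{86} = - \frac{27}{68} + \frac{3}{43} = - \frac{957}{2924} \approx -0.32729$)
$\left(N - 153\right) + 328 = \left(- \frac{957}{2924} - 153\right) + 328 = - \frac{448329}{2924} + 328 = \frac{510743}{2924}$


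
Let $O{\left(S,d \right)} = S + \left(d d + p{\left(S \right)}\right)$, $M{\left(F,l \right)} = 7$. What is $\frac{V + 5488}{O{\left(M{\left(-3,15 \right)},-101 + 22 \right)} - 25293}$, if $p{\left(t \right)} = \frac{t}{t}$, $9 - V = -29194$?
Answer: $- \frac{34691}{19044} \approx -1.8216$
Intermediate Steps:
$V = 29203$ ($V = 9 - -29194 = 9 + 29194 = 29203$)
$p{\left(t \right)} = 1$
$O{\left(S,d \right)} = 1 + S + d^{2}$ ($O{\left(S,d \right)} = S + \left(d d + 1\right) = S + \left(d^{2} + 1\right) = S + \left(1 + d^{2}\right) = 1 + S + d^{2}$)
$\frac{V + 5488}{O{\left(M{\left(-3,15 \right)},-101 + 22 \right)} - 25293} = \frac{29203 + 5488}{\left(1 + 7 + \left(-101 + 22\right)^{2}\right) - 25293} = \frac{34691}{\left(1 + 7 + \left(-79\right)^{2}\right) - 25293} = \frac{34691}{\left(1 + 7 + 6241\right) - 25293} = \frac{34691}{6249 - 25293} = \frac{34691}{-19044} = 34691 \left(- \frac{1}{19044}\right) = - \frac{34691}{19044}$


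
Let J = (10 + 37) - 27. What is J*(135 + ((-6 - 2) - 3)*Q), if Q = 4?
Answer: 1820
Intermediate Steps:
J = 20 (J = 47 - 27 = 20)
J*(135 + ((-6 - 2) - 3)*Q) = 20*(135 + ((-6 - 2) - 3)*4) = 20*(135 + (-8 - 3)*4) = 20*(135 - 11*4) = 20*(135 - 44) = 20*91 = 1820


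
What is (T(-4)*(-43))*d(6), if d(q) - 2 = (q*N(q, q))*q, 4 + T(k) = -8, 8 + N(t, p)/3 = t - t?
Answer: -444792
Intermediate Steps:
N(t, p) = -24 (N(t, p) = -24 + 3*(t - t) = -24 + 3*0 = -24 + 0 = -24)
T(k) = -12 (T(k) = -4 - 8 = -12)
d(q) = 2 - 24*q**2 (d(q) = 2 + (q*(-24))*q = 2 + (-24*q)*q = 2 - 24*q**2)
(T(-4)*(-43))*d(6) = (-12*(-43))*(2 - 24*6**2) = 516*(2 - 24*36) = 516*(2 - 864) = 516*(-862) = -444792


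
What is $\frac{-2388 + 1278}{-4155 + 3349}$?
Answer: $\frac{555}{403} \approx 1.3772$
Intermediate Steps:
$\frac{-2388 + 1278}{-4155 + 3349} = - \frac{1110}{-806} = \left(-1110\right) \left(- \frac{1}{806}\right) = \frac{555}{403}$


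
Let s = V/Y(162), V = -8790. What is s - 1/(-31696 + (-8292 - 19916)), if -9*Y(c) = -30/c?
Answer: -25590629375/59904 ≈ -4.2719e+5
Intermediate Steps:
Y(c) = 10/(3*c) (Y(c) = -(-10)/(3*c) = 10/(3*c))
s = -427194 (s = -8790/((10/3)/162) = -8790/((10/3)*(1/162)) = -8790/5/243 = -8790*243/5 = -427194)
s - 1/(-31696 + (-8292 - 19916)) = -427194 - 1/(-31696 + (-8292 - 19916)) = -427194 - 1/(-31696 - 28208) = -427194 - 1/(-59904) = -427194 - 1*(-1/59904) = -427194 + 1/59904 = -25590629375/59904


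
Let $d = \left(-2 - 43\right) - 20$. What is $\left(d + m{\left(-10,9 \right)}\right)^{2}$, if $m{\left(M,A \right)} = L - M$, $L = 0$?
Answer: $3025$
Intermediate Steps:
$m{\left(M,A \right)} = - M$ ($m{\left(M,A \right)} = 0 - M = - M$)
$d = -65$ ($d = -45 - 20 = -65$)
$\left(d + m{\left(-10,9 \right)}\right)^{2} = \left(-65 - -10\right)^{2} = \left(-65 + 10\right)^{2} = \left(-55\right)^{2} = 3025$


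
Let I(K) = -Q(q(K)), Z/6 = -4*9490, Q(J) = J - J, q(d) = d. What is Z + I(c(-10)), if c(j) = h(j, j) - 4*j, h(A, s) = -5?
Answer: -227760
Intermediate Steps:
Q(J) = 0
Z = -227760 (Z = 6*(-4*9490) = 6*(-37960) = -227760)
c(j) = -5 - 4*j
I(K) = 0 (I(K) = -1*0 = 0)
Z + I(c(-10)) = -227760 + 0 = -227760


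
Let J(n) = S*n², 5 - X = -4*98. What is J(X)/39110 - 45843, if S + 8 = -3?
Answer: -1794653429/39110 ≈ -45887.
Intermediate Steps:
S = -11 (S = -8 - 3 = -11)
X = 397 (X = 5 - (-4)*98 = 5 - 1*(-392) = 5 + 392 = 397)
J(n) = -11*n²
J(X)/39110 - 45843 = -11*397²/39110 - 45843 = -11*157609*(1/39110) - 45843 = -1733699*1/39110 - 45843 = -1733699/39110 - 45843 = -1794653429/39110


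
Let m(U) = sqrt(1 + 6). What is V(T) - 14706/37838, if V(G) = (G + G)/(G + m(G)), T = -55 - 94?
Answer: 338424478/209944143 + 149*sqrt(7)/11097 ≈ 1.6475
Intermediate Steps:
T = -149
m(U) = sqrt(7)
V(G) = 2*G/(G + sqrt(7)) (V(G) = (G + G)/(G + sqrt(7)) = (2*G)/(G + sqrt(7)) = 2*G/(G + sqrt(7)))
V(T) - 14706/37838 = 2*(-149)/(-149 + sqrt(7)) - 14706/37838 = -298/(-149 + sqrt(7)) - 14706/37838 = -298/(-149 + sqrt(7)) - 1*7353/18919 = -298/(-149 + sqrt(7)) - 7353/18919 = -7353/18919 - 298/(-149 + sqrt(7))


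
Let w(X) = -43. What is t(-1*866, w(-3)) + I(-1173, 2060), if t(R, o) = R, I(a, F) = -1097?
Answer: -1963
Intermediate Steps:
t(-1*866, w(-3)) + I(-1173, 2060) = -1*866 - 1097 = -866 - 1097 = -1963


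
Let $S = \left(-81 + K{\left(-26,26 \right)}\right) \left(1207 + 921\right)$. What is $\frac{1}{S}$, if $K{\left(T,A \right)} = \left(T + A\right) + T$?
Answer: $- \frac{1}{227696} \approx -4.3918 \cdot 10^{-6}$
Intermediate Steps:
$K{\left(T,A \right)} = A + 2 T$ ($K{\left(T,A \right)} = \left(A + T\right) + T = A + 2 T$)
$S = -227696$ ($S = \left(-81 + \left(26 + 2 \left(-26\right)\right)\right) \left(1207 + 921\right) = \left(-81 + \left(26 - 52\right)\right) 2128 = \left(-81 - 26\right) 2128 = \left(-107\right) 2128 = -227696$)
$\frac{1}{S} = \frac{1}{-227696} = - \frac{1}{227696}$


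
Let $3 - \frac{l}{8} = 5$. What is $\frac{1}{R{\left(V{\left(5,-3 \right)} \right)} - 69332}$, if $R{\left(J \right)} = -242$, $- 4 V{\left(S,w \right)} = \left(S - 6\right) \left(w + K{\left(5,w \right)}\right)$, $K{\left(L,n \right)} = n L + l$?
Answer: $- \frac{1}{69574} \approx -1.4373 \cdot 10^{-5}$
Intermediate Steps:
$l = -16$ ($l = 24 - 40 = -16$)
$K{\left(L,n \right)} = -16 + L n$ ($K{\left(L,n \right)} = n L - 16 = L n - 16 = -16 + L n$)
$V{\left(S,w \right)} = - \frac{\left(-16 + 6 w\right) \left(-6 + S\right)}{4}$ ($V{\left(S,w \right)} = - \frac{\left(S - 6\right) \left(w + \left(-16 + 5 w\right)\right)}{4} = - \frac{\left(-6 + S\right) \left(-16 + 6 w\right)}{4} = - \frac{\left(-16 + 6 w\right) \left(-6 + S\right)}{4}$)
$\frac{1}{R{\left(V{\left(5,-3 \right)} \right)} - 69332} = \frac{1}{-242 - 69332} = \frac{1}{-69574} = - \frac{1}{69574}$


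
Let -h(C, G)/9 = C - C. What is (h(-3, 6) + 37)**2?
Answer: 1369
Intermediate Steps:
h(C, G) = 0 (h(C, G) = -9*(C - C) = -9*0 = 0)
(h(-3, 6) + 37)**2 = (0 + 37)**2 = 37**2 = 1369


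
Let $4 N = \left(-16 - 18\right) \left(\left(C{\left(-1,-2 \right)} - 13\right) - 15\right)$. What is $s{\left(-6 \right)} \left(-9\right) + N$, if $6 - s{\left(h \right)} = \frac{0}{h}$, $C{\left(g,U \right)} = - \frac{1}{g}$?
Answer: $\frac{351}{2} \approx 175.5$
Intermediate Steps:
$s{\left(h \right)} = 6$ ($s{\left(h \right)} = 6 - \frac{0}{h} = 6 - 0 = 6 + 0 = 6$)
$N = \frac{459}{2}$ ($N = \frac{\left(-16 - 18\right) \left(\left(- \frac{1}{-1} - 13\right) - 15\right)}{4} = \frac{\left(-34\right) \left(\left(\left(-1\right) \left(-1\right) - 13\right) - 15\right)}{4} = \frac{\left(-34\right) \left(\left(1 - 13\right) - 15\right)}{4} = \frac{\left(-34\right) \left(-12 - 15\right)}{4} = \frac{\left(-34\right) \left(-27\right)}{4} = \frac{1}{4} \cdot 918 = \frac{459}{2} \approx 229.5$)
$s{\left(-6 \right)} \left(-9\right) + N = 6 \left(-9\right) + \frac{459}{2} = -54 + \frac{459}{2} = \frac{351}{2}$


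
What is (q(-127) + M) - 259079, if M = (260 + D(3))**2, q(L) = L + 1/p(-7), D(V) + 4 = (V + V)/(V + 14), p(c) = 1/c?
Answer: -55920393/289 ≈ -1.9350e+5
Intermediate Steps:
D(V) = -4 + 2*V/(14 + V) (D(V) = -4 + (V + V)/(V + 14) = -4 + (2*V)/(14 + V) = -4 + 2*V/(14 + V))
q(L) = -7 + L (q(L) = L + 1/(1/(-7)) = L + 1/(-1/7) = L - 7 = -7 + L)
M = 18992164/289 (M = (260 + 2*(-28 - 1*3)/(14 + 3))**2 = (260 + 2*(-28 - 3)/17)**2 = (260 + 2*(1/17)*(-31))**2 = (260 - 62/17)**2 = (4358/17)**2 = 18992164/289 ≈ 65717.)
(q(-127) + M) - 259079 = ((-7 - 127) + 18992164/289) - 259079 = (-134 + 18992164/289) - 259079 = 18953438/289 - 259079 = -55920393/289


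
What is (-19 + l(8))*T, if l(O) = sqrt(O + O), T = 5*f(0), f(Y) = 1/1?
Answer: -75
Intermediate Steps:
f(Y) = 1
T = 5 (T = 5*1 = 5)
l(O) = sqrt(2)*sqrt(O) (l(O) = sqrt(2*O) = sqrt(2)*sqrt(O))
(-19 + l(8))*T = (-19 + sqrt(2)*sqrt(8))*5 = (-19 + sqrt(2)*(2*sqrt(2)))*5 = (-19 + 4)*5 = -15*5 = -75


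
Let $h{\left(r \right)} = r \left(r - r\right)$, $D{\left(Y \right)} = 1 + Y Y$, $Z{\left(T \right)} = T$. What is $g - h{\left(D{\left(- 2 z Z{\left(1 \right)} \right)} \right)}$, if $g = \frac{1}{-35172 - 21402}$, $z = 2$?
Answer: $- \frac{1}{56574} \approx -1.7676 \cdot 10^{-5}$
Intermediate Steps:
$g = - \frac{1}{56574}$ ($g = \frac{1}{-56574} = - \frac{1}{56574} \approx -1.7676 \cdot 10^{-5}$)
$D{\left(Y \right)} = 1 + Y^{2}$
$h{\left(r \right)} = 0$ ($h{\left(r \right)} = r 0 = 0$)
$g - h{\left(D{\left(- 2 z Z{\left(1 \right)} \right)} \right)} = - \frac{1}{56574} - 0 = - \frac{1}{56574} + 0 = - \frac{1}{56574}$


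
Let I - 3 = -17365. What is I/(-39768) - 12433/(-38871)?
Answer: 194885641/257636988 ≈ 0.75644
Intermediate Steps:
I = -17362 (I = 3 - 17365 = -17362)
I/(-39768) - 12433/(-38871) = -17362/(-39768) - 12433/(-38871) = -17362*(-1/39768) - 12433*(-1/38871) = 8681/19884 + 12433/38871 = 194885641/257636988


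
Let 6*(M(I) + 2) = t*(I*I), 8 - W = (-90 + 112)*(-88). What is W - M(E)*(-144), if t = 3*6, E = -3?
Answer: 5544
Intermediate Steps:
W = 1944 (W = 8 - (-90 + 112)*(-88) = 8 - 22*(-88) = 8 - 1*(-1936) = 8 + 1936 = 1944)
t = 18
M(I) = -2 + 3*I² (M(I) = -2 + (18*(I*I))/6 = -2 + (18*I²)/6 = -2 + 3*I²)
W - M(E)*(-144) = 1944 - (-2 + 3*(-3)²)*(-144) = 1944 - (-2 + 3*9)*(-144) = 1944 - (-2 + 27)*(-144) = 1944 - 25*(-144) = 1944 - 1*(-3600) = 1944 + 3600 = 5544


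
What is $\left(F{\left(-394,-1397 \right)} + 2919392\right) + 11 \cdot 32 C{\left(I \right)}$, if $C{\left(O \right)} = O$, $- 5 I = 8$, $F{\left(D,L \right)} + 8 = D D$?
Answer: $\frac{15370284}{5} \approx 3.0741 \cdot 10^{6}$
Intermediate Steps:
$F{\left(D,L \right)} = -8 + D^{2}$ ($F{\left(D,L \right)} = -8 + D D = -8 + D^{2}$)
$I = - \frac{8}{5}$ ($I = \left(- \frac{1}{5}\right) 8 = - \frac{8}{5} \approx -1.6$)
$\left(F{\left(-394,-1397 \right)} + 2919392\right) + 11 \cdot 32 C{\left(I \right)} = \left(\left(-8 + \left(-394\right)^{2}\right) + 2919392\right) + 11 \cdot 32 \left(- \frac{8}{5}\right) = \left(\left(-8 + 155236\right) + 2919392\right) + 352 \left(- \frac{8}{5}\right) = \left(155228 + 2919392\right) - \frac{2816}{5} = 3074620 - \frac{2816}{5} = \frac{15370284}{5}$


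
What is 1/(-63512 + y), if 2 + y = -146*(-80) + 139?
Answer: -1/51695 ≈ -1.9344e-5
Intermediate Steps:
y = 11817 (y = -2 + (-146*(-80) + 139) = -2 + (11680 + 139) = -2 + 11819 = 11817)
1/(-63512 + y) = 1/(-63512 + 11817) = 1/(-51695) = -1/51695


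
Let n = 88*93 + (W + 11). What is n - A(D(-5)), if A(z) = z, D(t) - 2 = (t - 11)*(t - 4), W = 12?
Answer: 8061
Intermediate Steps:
D(t) = 2 + (-11 + t)*(-4 + t) (D(t) = 2 + (t - 11)*(t - 4) = 2 + (-11 + t)*(-4 + t))
n = 8207 (n = 88*93 + (12 + 11) = 8184 + 23 = 8207)
n - A(D(-5)) = 8207 - (46 + (-5)² - 15*(-5)) = 8207 - (46 + 25 + 75) = 8207 - 1*146 = 8207 - 146 = 8061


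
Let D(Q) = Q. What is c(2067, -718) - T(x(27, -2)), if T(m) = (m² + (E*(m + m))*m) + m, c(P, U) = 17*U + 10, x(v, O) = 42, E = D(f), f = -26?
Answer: 77726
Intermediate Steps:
E = -26
c(P, U) = 10 + 17*U
T(m) = m - 51*m² (T(m) = (m² + (-26*(m + m))*m) + m = (m² + (-52*m)*m) + m = (m² - 52*m²) + m = -51*m² + m = m - 51*m²)
c(2067, -718) - T(x(27, -2)) = (10 + 17*(-718)) - 42*(1 - 51*42) = (10 - 12206) - 42*(1 - 2142) = -12196 - 42*(-2141) = -12196 - 1*(-89922) = -12196 + 89922 = 77726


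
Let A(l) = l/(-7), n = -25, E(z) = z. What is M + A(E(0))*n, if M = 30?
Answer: 30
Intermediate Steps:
A(l) = -l/7 (A(l) = l*(-⅐) = -l/7)
M + A(E(0))*n = 30 - ⅐*0*(-25) = 30 + 0*(-25) = 30 + 0 = 30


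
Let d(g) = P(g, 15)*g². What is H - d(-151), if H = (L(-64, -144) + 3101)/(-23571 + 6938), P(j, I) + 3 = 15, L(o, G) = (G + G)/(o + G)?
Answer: -59162889479/216229 ≈ -2.7361e+5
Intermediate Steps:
L(o, G) = 2*G/(G + o) (L(o, G) = (2*G)/(G + o) = 2*G/(G + o))
P(j, I) = 12 (P(j, I) = -3 + 15 = 12)
d(g) = 12*g²
H = -40331/216229 (H = (2*(-144)/(-144 - 64) + 3101)/(-23571 + 6938) = (2*(-144)/(-208) + 3101)/(-16633) = (2*(-144)*(-1/208) + 3101)*(-1/16633) = (18/13 + 3101)*(-1/16633) = (40331/13)*(-1/16633) = -40331/216229 ≈ -0.18652)
H - d(-151) = -40331/216229 - 12*(-151)² = -40331/216229 - 12*22801 = -40331/216229 - 1*273612 = -40331/216229 - 273612 = -59162889479/216229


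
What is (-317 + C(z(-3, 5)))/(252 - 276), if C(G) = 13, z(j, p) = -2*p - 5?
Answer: 38/3 ≈ 12.667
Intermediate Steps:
z(j, p) = -5 - 2*p
(-317 + C(z(-3, 5)))/(252 - 276) = (-317 + 13)/(252 - 276) = -304/(-24) = -304*(-1/24) = 38/3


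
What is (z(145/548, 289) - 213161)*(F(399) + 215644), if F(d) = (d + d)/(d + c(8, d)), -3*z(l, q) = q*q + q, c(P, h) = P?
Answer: -63481912034458/1221 ≈ -5.1992e+10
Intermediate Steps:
z(l, q) = -q/3 - q²/3 (z(l, q) = -(q*q + q)/3 = -(q² + q)/3 = -(q + q²)/3 = -q/3 - q²/3)
F(d) = 2*d/(8 + d) (F(d) = (d + d)/(d + 8) = (2*d)/(8 + d) = 2*d/(8 + d))
(z(145/548, 289) - 213161)*(F(399) + 215644) = (-⅓*289*(1 + 289) - 213161)*(2*399/(8 + 399) + 215644) = (-⅓*289*290 - 213161)*(2*399/407 + 215644) = (-83810/3 - 213161)*(2*399*(1/407) + 215644) = -723293*(798/407 + 215644)/3 = -723293/3*87767906/407 = -63481912034458/1221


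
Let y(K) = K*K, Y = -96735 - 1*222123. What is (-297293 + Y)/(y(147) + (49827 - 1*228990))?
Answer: 616151/157554 ≈ 3.9107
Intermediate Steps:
Y = -318858 (Y = -96735 - 222123 = -318858)
y(K) = K**2
(-297293 + Y)/(y(147) + (49827 - 1*228990)) = (-297293 - 318858)/(147**2 + (49827 - 1*228990)) = -616151/(21609 + (49827 - 228990)) = -616151/(21609 - 179163) = -616151/(-157554) = -616151*(-1/157554) = 616151/157554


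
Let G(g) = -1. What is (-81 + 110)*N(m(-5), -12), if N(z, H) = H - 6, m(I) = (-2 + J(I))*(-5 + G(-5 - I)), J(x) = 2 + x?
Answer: -522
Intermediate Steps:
m(I) = -6*I (m(I) = (-2 + (2 + I))*(-5 - 1) = I*(-6) = -6*I)
N(z, H) = -6 + H
(-81 + 110)*N(m(-5), -12) = (-81 + 110)*(-6 - 12) = 29*(-18) = -522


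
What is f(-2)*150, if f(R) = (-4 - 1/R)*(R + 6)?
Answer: -2100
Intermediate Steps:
f(R) = (-4 - 1/R)*(6 + R)
f(-2)*150 = (-25 - 6/(-2) - 4*(-2))*150 = (-25 - 6*(-½) + 8)*150 = (-25 + 3 + 8)*150 = -14*150 = -2100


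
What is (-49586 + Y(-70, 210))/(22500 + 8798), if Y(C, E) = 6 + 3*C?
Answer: -24895/15649 ≈ -1.5908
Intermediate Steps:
(-49586 + Y(-70, 210))/(22500 + 8798) = (-49586 + (6 + 3*(-70)))/(22500 + 8798) = (-49586 + (6 - 210))/31298 = (-49586 - 204)*(1/31298) = -49790*1/31298 = -24895/15649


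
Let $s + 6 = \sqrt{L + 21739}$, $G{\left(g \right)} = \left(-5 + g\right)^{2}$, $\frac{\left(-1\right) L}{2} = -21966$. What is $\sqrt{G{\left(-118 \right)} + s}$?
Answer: $\sqrt{15123 + \sqrt{65671}} \approx 124.01$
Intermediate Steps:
$L = 43932$ ($L = \left(-2\right) \left(-21966\right) = 43932$)
$s = -6 + \sqrt{65671}$ ($s = -6 + \sqrt{43932 + 21739} = -6 + \sqrt{65671} \approx 250.26$)
$\sqrt{G{\left(-118 \right)} + s} = \sqrt{\left(-5 - 118\right)^{2} - \left(6 - \sqrt{65671}\right)} = \sqrt{\left(-123\right)^{2} - \left(6 - \sqrt{65671}\right)} = \sqrt{15129 - \left(6 - \sqrt{65671}\right)} = \sqrt{15123 + \sqrt{65671}}$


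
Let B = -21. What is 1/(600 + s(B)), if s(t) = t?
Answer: 1/579 ≈ 0.0017271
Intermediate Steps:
1/(600 + s(B)) = 1/(600 - 21) = 1/579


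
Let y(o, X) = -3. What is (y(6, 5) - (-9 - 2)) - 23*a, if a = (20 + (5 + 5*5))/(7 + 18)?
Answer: -38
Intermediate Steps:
a = 2 (a = (20 + (5 + 25))/25 = (20 + 30)*(1/25) = 50*(1/25) = 2)
(y(6, 5) - (-9 - 2)) - 23*a = (-3 - (-9 - 2)) - 23*2 = (-3 - 1*(-11)) - 46 = (-3 + 11) - 46 = 8 - 46 = -38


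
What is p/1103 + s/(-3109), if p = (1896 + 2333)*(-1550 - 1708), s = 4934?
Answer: -42841499140/3429227 ≈ -12493.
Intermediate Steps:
p = -13778082 (p = 4229*(-3258) = -13778082)
p/1103 + s/(-3109) = -13778082/1103 + 4934/(-3109) = -13778082*1/1103 + 4934*(-1/3109) = -13778082/1103 - 4934/3109 = -42841499140/3429227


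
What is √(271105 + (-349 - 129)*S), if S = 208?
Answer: √171681 ≈ 414.34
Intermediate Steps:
√(271105 + (-349 - 129)*S) = √(271105 + (-349 - 129)*208) = √(271105 - 478*208) = √(271105 - 99424) = √171681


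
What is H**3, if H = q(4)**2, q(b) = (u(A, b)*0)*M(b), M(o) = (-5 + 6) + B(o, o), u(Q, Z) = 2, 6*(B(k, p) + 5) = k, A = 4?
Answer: 0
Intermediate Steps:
B(k, p) = -5 + k/6
M(o) = -4 + o/6 (M(o) = (-5 + 6) + (-5 + o/6) = 1 + (-5 + o/6) = -4 + o/6)
q(b) = 0 (q(b) = (2*0)*(-4 + b/6) = 0*(-4 + b/6) = 0)
H = 0 (H = 0**2 = 0)
H**3 = 0**3 = 0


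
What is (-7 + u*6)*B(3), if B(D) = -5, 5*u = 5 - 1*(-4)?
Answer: -19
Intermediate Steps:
u = 9/5 (u = (5 - 1*(-4))/5 = (5 + 4)/5 = (⅕)*9 = 9/5 ≈ 1.8000)
(-7 + u*6)*B(3) = (-7 + (9/5)*6)*(-5) = (-7 + 54/5)*(-5) = (19/5)*(-5) = -19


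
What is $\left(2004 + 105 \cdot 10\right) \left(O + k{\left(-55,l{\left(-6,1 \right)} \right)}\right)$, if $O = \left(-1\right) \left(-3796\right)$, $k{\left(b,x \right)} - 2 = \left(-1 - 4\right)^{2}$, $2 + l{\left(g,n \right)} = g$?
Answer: $11675442$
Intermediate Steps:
$l{\left(g,n \right)} = -2 + g$
$k{\left(b,x \right)} = 27$ ($k{\left(b,x \right)} = 2 + \left(-1 - 4\right)^{2} = 2 + \left(-5\right)^{2} = 2 + 25 = 27$)
$O = 3796$
$\left(2004 + 105 \cdot 10\right) \left(O + k{\left(-55,l{\left(-6,1 \right)} \right)}\right) = \left(2004 + 105 \cdot 10\right) \left(3796 + 27\right) = \left(2004 + 1050\right) 3823 = 3054 \cdot 3823 = 11675442$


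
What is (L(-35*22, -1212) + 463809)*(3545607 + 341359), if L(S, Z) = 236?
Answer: 1803727137470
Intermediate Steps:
(L(-35*22, -1212) + 463809)*(3545607 + 341359) = (236 + 463809)*(3545607 + 341359) = 464045*3886966 = 1803727137470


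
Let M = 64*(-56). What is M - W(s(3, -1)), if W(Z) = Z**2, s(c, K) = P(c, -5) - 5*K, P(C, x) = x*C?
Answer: -3684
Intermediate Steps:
P(C, x) = C*x
M = -3584
s(c, K) = -5*K - 5*c (s(c, K) = c*(-5) - 5*K = -5*c - 5*K = -5*K - 5*c)
M - W(s(3, -1)) = -3584 - (-5*(-1) - 5*3)**2 = -3584 - (5 - 15)**2 = -3584 - 1*(-10)**2 = -3584 - 1*100 = -3584 - 100 = -3684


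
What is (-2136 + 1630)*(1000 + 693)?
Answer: -856658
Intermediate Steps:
(-2136 + 1630)*(1000 + 693) = -506*1693 = -856658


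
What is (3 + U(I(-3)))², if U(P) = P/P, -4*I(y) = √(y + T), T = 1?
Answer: 16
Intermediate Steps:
I(y) = -√(1 + y)/4 (I(y) = -√(y + 1)/4 = -√(1 + y)/4)
U(P) = 1
(3 + U(I(-3)))² = (3 + 1)² = 4² = 16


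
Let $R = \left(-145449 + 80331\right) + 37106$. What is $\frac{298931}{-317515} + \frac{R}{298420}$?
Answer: $- \frac{42652704}{41196881} \approx -1.0353$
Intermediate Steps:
$R = -28012$ ($R = -65118 + 37106 = -28012$)
$\frac{298931}{-317515} + \frac{R}{298420} = \frac{298931}{-317515} - \frac{28012}{298420} = 298931 \left(- \frac{1}{317515}\right) - \frac{7003}{74605} = - \frac{12997}{13805} - \frac{7003}{74605} = - \frac{42652704}{41196881}$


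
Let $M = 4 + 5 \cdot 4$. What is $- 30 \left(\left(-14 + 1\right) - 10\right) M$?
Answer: $16560$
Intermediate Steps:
$M = 24$ ($M = 4 + 20 = 24$)
$- 30 \left(\left(-14 + 1\right) - 10\right) M = - 30 \left(\left(-14 + 1\right) - 10\right) 24 = - 30 \left(-13 - 10\right) 24 = \left(-30\right) \left(-23\right) 24 = 690 \cdot 24 = 16560$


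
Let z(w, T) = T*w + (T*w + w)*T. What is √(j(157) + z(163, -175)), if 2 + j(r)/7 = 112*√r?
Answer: √(4934811 + 784*√157) ≈ 2223.7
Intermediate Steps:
z(w, T) = T*w + T*(w + T*w) (z(w, T) = T*w + (w + T*w)*T = T*w + T*(w + T*w))
j(r) = -14 + 784*√r (j(r) = -14 + 7*(112*√r) = -14 + 784*√r)
√(j(157) + z(163, -175)) = √((-14 + 784*√157) - 175*163*(2 - 175)) = √((-14 + 784*√157) - 175*163*(-173)) = √((-14 + 784*√157) + 4934825) = √(4934811 + 784*√157)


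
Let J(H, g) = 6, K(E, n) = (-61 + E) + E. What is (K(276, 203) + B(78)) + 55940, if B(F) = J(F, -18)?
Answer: 56437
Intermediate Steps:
K(E, n) = -61 + 2*E
B(F) = 6
(K(276, 203) + B(78)) + 55940 = ((-61 + 2*276) + 6) + 55940 = ((-61 + 552) + 6) + 55940 = (491 + 6) + 55940 = 497 + 55940 = 56437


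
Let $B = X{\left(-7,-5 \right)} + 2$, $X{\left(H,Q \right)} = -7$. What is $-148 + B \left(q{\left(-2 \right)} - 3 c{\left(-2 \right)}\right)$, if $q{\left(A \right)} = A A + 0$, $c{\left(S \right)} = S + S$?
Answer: $-228$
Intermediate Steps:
$c{\left(S \right)} = 2 S$
$B = -5$ ($B = -7 + 2 = -5$)
$q{\left(A \right)} = A^{2}$ ($q{\left(A \right)} = A^{2} + 0 = A^{2}$)
$-148 + B \left(q{\left(-2 \right)} - 3 c{\left(-2 \right)}\right) = -148 - 5 \left(\left(-2\right)^{2} - 3 \cdot 2 \left(-2\right)\right) = -148 - 5 \left(4 - -12\right) = -148 - 5 \left(4 + 12\right) = -148 - 80 = -228$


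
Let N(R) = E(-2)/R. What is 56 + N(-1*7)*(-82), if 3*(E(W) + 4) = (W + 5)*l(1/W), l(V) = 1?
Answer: 146/7 ≈ 20.857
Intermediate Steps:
E(W) = -7/3 + W/3 (E(W) = -4 + ((W + 5)*1)/3 = -4 + ((5 + W)*1)/3 = -4 + (5 + W)/3 = -4 + (5/3 + W/3) = -7/3 + W/3)
N(R) = -3/R (N(R) = (-7/3 + (⅓)*(-2))/R = (-7/3 - ⅔)/R = -3/R)
56 + N(-1*7)*(-82) = 56 - 3/((-1*7))*(-82) = 56 - 3/(-7)*(-82) = 56 - 3*(-⅐)*(-82) = 56 + (3/7)*(-82) = 56 - 246/7 = 146/7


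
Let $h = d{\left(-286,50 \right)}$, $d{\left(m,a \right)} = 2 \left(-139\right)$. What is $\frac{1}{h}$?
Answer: $- \frac{1}{278} \approx -0.0035971$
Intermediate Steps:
$d{\left(m,a \right)} = -278$
$h = -278$
$\frac{1}{h} = \frac{1}{-278} = - \frac{1}{278}$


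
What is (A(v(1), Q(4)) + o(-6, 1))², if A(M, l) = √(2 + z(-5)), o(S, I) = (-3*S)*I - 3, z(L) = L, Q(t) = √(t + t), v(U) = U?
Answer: (15 + I*√3)² ≈ 222.0 + 51.962*I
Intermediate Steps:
Q(t) = √2*√t (Q(t) = √(2*t) = √2*√t)
o(S, I) = -3 - 3*I*S (o(S, I) = -3*I*S - 3 = -3 - 3*I*S)
A(M, l) = I*√3 (A(M, l) = √(2 - 5) = √(-3) = I*√3)
(A(v(1), Q(4)) + o(-6, 1))² = (I*√3 + (-3 - 3*1*(-6)))² = (I*√3 + (-3 + 18))² = (I*√3 + 15)² = (15 + I*√3)²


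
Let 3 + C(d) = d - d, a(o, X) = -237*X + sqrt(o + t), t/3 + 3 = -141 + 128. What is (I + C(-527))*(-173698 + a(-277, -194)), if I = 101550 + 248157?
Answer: -44664194880 + 1748520*I*sqrt(13) ≈ -4.4664e+10 + 6.3044e+6*I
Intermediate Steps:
t = -48 (t = -9 + 3*(-141 + 128) = -9 + 3*(-13) = -9 - 39 = -48)
I = 349707
a(o, X) = sqrt(-48 + o) - 237*X (a(o, X) = -237*X + sqrt(o - 48) = -237*X + sqrt(-48 + o) = sqrt(-48 + o) - 237*X)
C(d) = -3 (C(d) = -3 + (d - d) = -3 + 0 = -3)
(I + C(-527))*(-173698 + a(-277, -194)) = (349707 - 3)*(-173698 + (sqrt(-48 - 277) - 237*(-194))) = 349704*(-173698 + (sqrt(-325) + 45978)) = 349704*(-173698 + (5*I*sqrt(13) + 45978)) = 349704*(-173698 + (45978 + 5*I*sqrt(13))) = 349704*(-127720 + 5*I*sqrt(13)) = -44664194880 + 1748520*I*sqrt(13)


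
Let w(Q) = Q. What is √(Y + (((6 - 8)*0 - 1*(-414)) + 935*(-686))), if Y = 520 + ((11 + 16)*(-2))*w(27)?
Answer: 3*I*√71326 ≈ 801.21*I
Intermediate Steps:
Y = -938 (Y = 520 + ((11 + 16)*(-2))*27 = 520 + (27*(-2))*27 = 520 - 54*27 = 520 - 1458 = -938)
√(Y + (((6 - 8)*0 - 1*(-414)) + 935*(-686))) = √(-938 + (((6 - 8)*0 - 1*(-414)) + 935*(-686))) = √(-938 + ((-2*0 + 414) - 641410)) = √(-938 + ((0 + 414) - 641410)) = √(-938 + (414 - 641410)) = √(-938 - 640996) = √(-641934) = 3*I*√71326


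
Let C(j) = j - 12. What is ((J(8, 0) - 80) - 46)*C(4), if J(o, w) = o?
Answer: 944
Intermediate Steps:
C(j) = -12 + j
((J(8, 0) - 80) - 46)*C(4) = ((8 - 80) - 46)*(-12 + 4) = (-72 - 46)*(-8) = -118*(-8) = 944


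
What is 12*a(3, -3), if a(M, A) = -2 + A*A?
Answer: 84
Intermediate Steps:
a(M, A) = -2 + A²
12*a(3, -3) = 12*(-2 + (-3)²) = 12*(-2 + 9) = 12*7 = 84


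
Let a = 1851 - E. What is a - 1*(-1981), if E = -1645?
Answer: 5477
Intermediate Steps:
a = 3496 (a = 1851 - 1*(-1645) = 1851 + 1645 = 3496)
a - 1*(-1981) = 3496 - 1*(-1981) = 3496 + 1981 = 5477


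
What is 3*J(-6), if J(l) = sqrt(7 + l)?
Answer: 3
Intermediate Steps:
3*J(-6) = 3*sqrt(7 - 6) = 3*sqrt(1) = 3*1 = 3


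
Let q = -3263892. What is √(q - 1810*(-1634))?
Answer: 4*I*√19147 ≈ 553.49*I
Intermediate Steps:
√(q - 1810*(-1634)) = √(-3263892 - 1810*(-1634)) = √(-3263892 + 2957540) = √(-306352) = 4*I*√19147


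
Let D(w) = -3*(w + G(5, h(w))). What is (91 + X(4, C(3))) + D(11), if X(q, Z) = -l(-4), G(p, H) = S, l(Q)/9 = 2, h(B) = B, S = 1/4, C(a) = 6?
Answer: 157/4 ≈ 39.250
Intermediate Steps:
S = ¼ ≈ 0.25000
l(Q) = 18 (l(Q) = 9*2 = 18)
G(p, H) = ¼
X(q, Z) = -18 (X(q, Z) = -1*18 = -18)
D(w) = -¾ - 3*w (D(w) = -3*(w + ¼) = -3*(¼ + w) = -¾ - 3*w)
(91 + X(4, C(3))) + D(11) = (91 - 18) + (-¾ - 3*11) = 73 + (-¾ - 33) = 73 - 135/4 = 157/4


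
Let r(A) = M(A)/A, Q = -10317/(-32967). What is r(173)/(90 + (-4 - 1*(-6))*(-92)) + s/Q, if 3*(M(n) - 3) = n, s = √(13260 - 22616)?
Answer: -91/24393 + 21978*I*√2339/3439 ≈ -0.0037306 + 309.08*I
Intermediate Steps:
s = 2*I*√2339 (s = √(-9356) = 2*I*√2339 ≈ 96.726*I)
M(n) = 3 + n/3
Q = 3439/10989 (Q = -10317*(-1/32967) = 3439/10989 ≈ 0.31295)
r(A) = (3 + A/3)/A
r(173)/(90 + (-4 - 1*(-6))*(-92)) + s/Q = ((⅓)*(9 + 173)/173)/(90 + (-4 - 1*(-6))*(-92)) + (2*I*√2339)/(3439/10989) = ((⅓)*(1/173)*182)/(90 + (-4 + 6)*(-92)) + (2*I*√2339)*(10989/3439) = 182/(519*(90 + 2*(-92))) + 21978*I*√2339/3439 = 182/(519*(90 - 184)) + 21978*I*√2339/3439 = (182/519)/(-94) + 21978*I*√2339/3439 = (182/519)*(-1/94) + 21978*I*√2339/3439 = -91/24393 + 21978*I*√2339/3439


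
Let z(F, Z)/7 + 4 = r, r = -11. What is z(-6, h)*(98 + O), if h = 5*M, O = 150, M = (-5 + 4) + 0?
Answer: -26040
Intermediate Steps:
M = -1 (M = -1 + 0 = -1)
h = -5 (h = 5*(-1) = -5)
z(F, Z) = -105 (z(F, Z) = -28 + 7*(-11) = -28 - 77 = -105)
z(-6, h)*(98 + O) = -105*(98 + 150) = -105*248 = -26040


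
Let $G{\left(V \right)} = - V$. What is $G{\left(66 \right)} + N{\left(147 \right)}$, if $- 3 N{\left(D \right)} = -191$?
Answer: $- \frac{7}{3} \approx -2.3333$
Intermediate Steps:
$N{\left(D \right)} = \frac{191}{3}$ ($N{\left(D \right)} = \left(- \frac{1}{3}\right) \left(-191\right) = \frac{191}{3}$)
$G{\left(66 \right)} + N{\left(147 \right)} = \left(-1\right) 66 + \frac{191}{3} = -66 + \frac{191}{3} = - \frac{7}{3}$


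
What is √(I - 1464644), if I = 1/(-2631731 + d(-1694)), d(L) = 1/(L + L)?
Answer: 4*I*√7277494568350537111469241/8916304629 ≈ 1210.2*I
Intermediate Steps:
d(L) = 1/(2*L)
I = -3388/8916304629 (I = 1/(-2631731 + (½)/(-1694)) = 1/(-2631731 + (½)*(-1/1694)) = 1/(-2631731 - 1/3388) = 1/(-8916304629/3388) = -3388/8916304629 ≈ -3.7998e-7)
√(I - 1464644) = √(-3388/8916304629 - 1464644) = √(-13059212077040464/8916304629) = 4*I*√7277494568350537111469241/8916304629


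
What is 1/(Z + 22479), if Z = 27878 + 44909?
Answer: 1/95266 ≈ 1.0497e-5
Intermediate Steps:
Z = 72787
1/(Z + 22479) = 1/(72787 + 22479) = 1/95266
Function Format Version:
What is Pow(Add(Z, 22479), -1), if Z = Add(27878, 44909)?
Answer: Rational(1, 95266) ≈ 1.0497e-5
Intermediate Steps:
Z = 72787
Pow(Add(Z, 22479), -1) = Pow(Add(72787, 22479), -1) = Pow(95266, -1) = Rational(1, 95266)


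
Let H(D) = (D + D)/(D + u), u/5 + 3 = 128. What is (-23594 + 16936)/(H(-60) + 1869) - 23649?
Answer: -4994782631/211173 ≈ -23653.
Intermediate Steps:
u = 625 (u = -15 + 5*128 = -15 + 640 = 625)
H(D) = 2*D/(625 + D) (H(D) = (D + D)/(D + 625) = (2*D)/(625 + D) = 2*D/(625 + D))
(-23594 + 16936)/(H(-60) + 1869) - 23649 = (-23594 + 16936)/(2*(-60)/(625 - 60) + 1869) - 23649 = -6658/(2*(-60)/565 + 1869) - 23649 = -6658/(2*(-60)*(1/565) + 1869) - 23649 = -6658/(-24/113 + 1869) - 23649 = -6658/211173/113 - 23649 = -6658*113/211173 - 23649 = -752354/211173 - 23649 = -4994782631/211173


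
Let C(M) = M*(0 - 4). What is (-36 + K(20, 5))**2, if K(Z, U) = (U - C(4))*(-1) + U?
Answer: 2704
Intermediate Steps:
C(M) = -4*M (C(M) = M*(-4) = -4*M)
K(Z, U) = -16 (K(Z, U) = (U - (-4)*4)*(-1) + U = (U - 1*(-16))*(-1) + U = (U + 16)*(-1) + U = (16 + U)*(-1) + U = (-16 - U) + U = -16)
(-36 + K(20, 5))**2 = (-36 - 16)**2 = (-52)**2 = 2704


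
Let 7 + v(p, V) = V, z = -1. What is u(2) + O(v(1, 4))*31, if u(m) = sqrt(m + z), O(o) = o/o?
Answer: 32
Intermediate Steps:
v(p, V) = -7 + V
O(o) = 1
u(m) = sqrt(-1 + m) (u(m) = sqrt(m - 1) = sqrt(-1 + m))
u(2) + O(v(1, 4))*31 = sqrt(-1 + 2) + 1*31 = sqrt(1) + 31 = 1 + 31 = 32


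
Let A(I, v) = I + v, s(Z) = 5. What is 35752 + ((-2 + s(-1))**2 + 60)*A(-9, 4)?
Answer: 35407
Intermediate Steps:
35752 + ((-2 + s(-1))**2 + 60)*A(-9, 4) = 35752 + ((-2 + 5)**2 + 60)*(-9 + 4) = 35752 + (3**2 + 60)*(-5) = 35752 + (9 + 60)*(-5) = 35752 + 69*(-5) = 35752 - 345 = 35407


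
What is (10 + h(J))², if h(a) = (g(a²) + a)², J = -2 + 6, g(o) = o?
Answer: 168100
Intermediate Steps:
J = 4
h(a) = (a + a²)² (h(a) = (a² + a)² = (a + a²)²)
(10 + h(J))² = (10 + 4²*(1 + 4)²)² = (10 + 16*5²)² = (10 + 16*25)² = (10 + 400)² = 410² = 168100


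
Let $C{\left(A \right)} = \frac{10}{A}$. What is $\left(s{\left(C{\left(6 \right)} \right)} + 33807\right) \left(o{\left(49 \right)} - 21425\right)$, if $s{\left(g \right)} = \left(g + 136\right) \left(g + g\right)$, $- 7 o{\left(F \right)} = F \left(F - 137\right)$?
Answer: $- \frac{6417349937}{9} \approx -7.1304 \cdot 10^{8}$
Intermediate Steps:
$o{\left(F \right)} = - \frac{F \left(-137 + F\right)}{7}$ ($o{\left(F \right)} = - \frac{F \left(F - 137\right)}{7} = - \frac{F \left(-137 + F\right)}{7}$)
$s{\left(g \right)} = 2 g \left(136 + g\right)$ ($s{\left(g \right)} = \left(136 + g\right) 2 g = 2 g \left(136 + g\right)$)
$\left(s{\left(C{\left(6 \right)} \right)} + 33807\right) \left(o{\left(49 \right)} - 21425\right) = \left(2 \cdot \frac{10}{6} \left(136 + \frac{10}{6}\right) + 33807\right) \left(\frac{1}{7} \cdot 49 \left(137 - 49\right) - 21425\right) = \left(2 \cdot 10 \cdot \frac{1}{6} \left(136 + 10 \cdot \frac{1}{6}\right) + 33807\right) \left(\frac{1}{7} \cdot 49 \left(137 - 49\right) - 21425\right) = \left(2 \cdot \frac{5}{3} \left(136 + \frac{5}{3}\right) + 33807\right) \left(\frac{1}{7} \cdot 49 \cdot 88 - 21425\right) = \left(2 \cdot \frac{5}{3} \cdot \frac{413}{3} + 33807\right) \left(616 - 21425\right) = \left(\frac{4130}{9} + 33807\right) \left(-20809\right) = \frac{308393}{9} \left(-20809\right) = - \frac{6417349937}{9}$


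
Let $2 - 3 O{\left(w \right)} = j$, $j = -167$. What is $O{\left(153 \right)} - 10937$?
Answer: $- \frac{32642}{3} \approx -10881.0$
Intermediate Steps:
$O{\left(w \right)} = \frac{169}{3}$ ($O{\left(w \right)} = \frac{2}{3} - - \frac{167}{3} = \frac{2}{3} + \frac{167}{3} = \frac{169}{3}$)
$O{\left(153 \right)} - 10937 = \frac{169}{3} - 10937 = - \frac{32642}{3}$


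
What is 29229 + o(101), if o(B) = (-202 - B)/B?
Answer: 29226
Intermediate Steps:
o(B) = (-202 - B)/B
29229 + o(101) = 29229 + (-202 - 1*101)/101 = 29229 + (-202 - 101)/101 = 29229 + (1/101)*(-303) = 29229 - 3 = 29226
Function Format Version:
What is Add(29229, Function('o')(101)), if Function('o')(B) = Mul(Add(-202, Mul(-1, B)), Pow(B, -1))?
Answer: 29226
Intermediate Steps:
Function('o')(B) = Mul(Pow(B, -1), Add(-202, Mul(-1, B)))
Add(29229, Function('o')(101)) = Add(29229, Mul(Pow(101, -1), Add(-202, Mul(-1, 101)))) = Add(29229, Mul(Rational(1, 101), Add(-202, -101))) = Add(29229, Mul(Rational(1, 101), -303)) = Add(29229, -3) = 29226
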